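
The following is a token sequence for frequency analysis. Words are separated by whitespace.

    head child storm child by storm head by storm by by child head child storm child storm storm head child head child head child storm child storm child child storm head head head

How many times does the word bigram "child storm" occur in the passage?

Scanning the 32 overlapping bigram windows for "child storm":
  position 2–3: child storm
  position 14–15: child storm
  position 16–17: child storm
  position 24–25: child storm
  position 26–27: child storm
  position 29–30: child storm

6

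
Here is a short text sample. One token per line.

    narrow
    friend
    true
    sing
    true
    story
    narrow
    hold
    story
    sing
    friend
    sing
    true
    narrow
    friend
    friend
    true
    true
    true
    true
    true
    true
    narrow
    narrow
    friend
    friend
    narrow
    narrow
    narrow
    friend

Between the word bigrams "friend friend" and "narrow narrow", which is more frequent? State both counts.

"friend friend": 2 occurrences
"narrow narrow": 3 occurrences

"narrow narrow" (3 vs 2)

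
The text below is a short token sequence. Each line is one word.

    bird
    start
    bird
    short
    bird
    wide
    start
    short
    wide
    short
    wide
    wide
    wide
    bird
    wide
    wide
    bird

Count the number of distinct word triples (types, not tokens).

14

17 tokens → 15 trigram windows in total.
Repeated trigrams (each contributes count−1 duplicates):
  wide wide bird: 2
1 duplicate windows → 15 − 1 = 14 distinct.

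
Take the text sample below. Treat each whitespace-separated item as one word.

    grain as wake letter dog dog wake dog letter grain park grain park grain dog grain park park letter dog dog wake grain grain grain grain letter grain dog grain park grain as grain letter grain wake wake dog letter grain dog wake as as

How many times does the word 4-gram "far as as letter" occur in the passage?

Scanning the 42 overlapping 4-gram windows for "far as as letter":
  (none found)

0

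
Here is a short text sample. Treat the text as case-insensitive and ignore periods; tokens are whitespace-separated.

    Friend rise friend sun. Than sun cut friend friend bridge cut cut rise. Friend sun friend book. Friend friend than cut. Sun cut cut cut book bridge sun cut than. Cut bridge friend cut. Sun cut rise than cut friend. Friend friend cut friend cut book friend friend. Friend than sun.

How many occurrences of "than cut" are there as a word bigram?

Scanning the 50 overlapping bigram windows for "than cut":
  position 20–21: than cut
  position 30–31: than cut
  position 38–39: than cut

3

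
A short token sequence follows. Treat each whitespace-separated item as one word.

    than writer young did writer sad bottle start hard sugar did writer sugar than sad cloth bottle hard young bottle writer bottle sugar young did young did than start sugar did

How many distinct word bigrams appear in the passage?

26

31 tokens → 30 bigram windows in total.
Repeated bigrams (each contributes count−1 duplicates):
  young did: 3
  did writer: 2
  sugar did: 2
4 duplicate windows → 30 − 4 = 26 distinct.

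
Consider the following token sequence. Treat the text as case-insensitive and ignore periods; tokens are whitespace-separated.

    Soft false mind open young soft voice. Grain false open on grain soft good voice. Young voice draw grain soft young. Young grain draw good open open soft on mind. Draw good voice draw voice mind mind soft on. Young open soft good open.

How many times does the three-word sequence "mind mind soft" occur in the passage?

Scanning the 42 overlapping trigram windows for "mind mind soft":
  position 36–38: mind mind soft

1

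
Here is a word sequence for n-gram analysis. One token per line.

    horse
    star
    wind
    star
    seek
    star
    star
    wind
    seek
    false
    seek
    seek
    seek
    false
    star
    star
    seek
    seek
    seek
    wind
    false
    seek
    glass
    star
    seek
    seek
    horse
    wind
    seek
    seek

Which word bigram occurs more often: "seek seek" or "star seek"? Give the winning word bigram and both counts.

"seek seek" (6 vs 3)

"seek seek": 6 occurrences
"star seek": 3 occurrences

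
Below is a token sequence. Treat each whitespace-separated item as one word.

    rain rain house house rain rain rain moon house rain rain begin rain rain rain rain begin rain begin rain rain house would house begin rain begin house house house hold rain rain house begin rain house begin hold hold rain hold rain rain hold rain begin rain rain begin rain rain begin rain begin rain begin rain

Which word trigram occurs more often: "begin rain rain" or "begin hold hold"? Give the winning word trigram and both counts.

"begin rain rain": 4 occurrences
"begin hold hold": 1 occurrence

"begin rain rain" (4 vs 1)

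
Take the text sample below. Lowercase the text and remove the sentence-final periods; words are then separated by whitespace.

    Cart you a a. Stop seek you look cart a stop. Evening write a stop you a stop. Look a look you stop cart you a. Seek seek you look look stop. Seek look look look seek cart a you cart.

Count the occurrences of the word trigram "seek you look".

2

Scanning the 39 overlapping trigram windows for "seek you look":
  position 6–8: seek you look
  position 28–30: seek you look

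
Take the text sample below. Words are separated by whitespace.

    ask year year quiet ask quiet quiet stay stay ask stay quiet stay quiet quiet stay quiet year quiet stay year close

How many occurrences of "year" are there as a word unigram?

4

Scanning the 22 tokens for "year":
  position 2: year
  position 3: year
  position 18: year
  position 21: year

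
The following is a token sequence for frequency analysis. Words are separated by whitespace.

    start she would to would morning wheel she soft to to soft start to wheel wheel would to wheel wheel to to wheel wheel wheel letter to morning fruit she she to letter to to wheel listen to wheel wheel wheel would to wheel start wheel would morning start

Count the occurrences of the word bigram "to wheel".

6

Scanning the 48 overlapping bigram windows for "to wheel":
  position 14–15: to wheel
  position 18–19: to wheel
  position 22–23: to wheel
  position 35–36: to wheel
  position 38–39: to wheel
  position 43–44: to wheel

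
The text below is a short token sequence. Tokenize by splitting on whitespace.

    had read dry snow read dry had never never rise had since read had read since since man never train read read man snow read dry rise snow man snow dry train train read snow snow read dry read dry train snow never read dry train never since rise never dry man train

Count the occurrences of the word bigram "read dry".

6

Scanning the 52 overlapping bigram windows for "read dry":
  position 2–3: read dry
  position 5–6: read dry
  position 25–26: read dry
  position 37–38: read dry
  position 39–40: read dry
  position 44–45: read dry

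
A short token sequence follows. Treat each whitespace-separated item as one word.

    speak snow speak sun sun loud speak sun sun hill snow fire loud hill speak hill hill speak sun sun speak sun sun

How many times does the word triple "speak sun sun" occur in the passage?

4

Scanning the 21 overlapping trigram windows for "speak sun sun":
  position 3–5: speak sun sun
  position 7–9: speak sun sun
  position 18–20: speak sun sun
  position 21–23: speak sun sun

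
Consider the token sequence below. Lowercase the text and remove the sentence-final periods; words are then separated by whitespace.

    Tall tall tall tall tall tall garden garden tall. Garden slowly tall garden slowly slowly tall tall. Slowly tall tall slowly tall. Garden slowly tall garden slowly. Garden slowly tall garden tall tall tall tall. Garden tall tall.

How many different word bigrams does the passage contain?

9

38 tokens → 37 bigram windows in total.
Repeated bigrams (each contributes count−1 duplicates):
  tall tall: 11
  tall garden: 7
  slowly tall: 6
  garden slowly: 5
  garden tall: 3
  tall slowly: 2
28 duplicate windows → 37 − 28 = 9 distinct.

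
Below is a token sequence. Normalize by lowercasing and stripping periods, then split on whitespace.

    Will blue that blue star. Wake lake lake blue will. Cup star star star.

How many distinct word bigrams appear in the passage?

14 tokens → 13 bigram windows in total.
Repeated bigrams (each contributes count−1 duplicates):
  star star: 2
1 duplicate windows → 13 − 1 = 12 distinct.

12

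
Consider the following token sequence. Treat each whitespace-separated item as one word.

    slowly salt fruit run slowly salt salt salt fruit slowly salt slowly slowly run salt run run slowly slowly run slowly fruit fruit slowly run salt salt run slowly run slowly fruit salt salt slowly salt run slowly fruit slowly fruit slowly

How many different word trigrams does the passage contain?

33

42 tokens → 40 trigram windows in total.
Repeated trigrams (each contributes count−1 duplicates):
  run slowly fruit: 3
  salt run slowly: 2
  slowly fruit slowly: 2
  slowly run salt: 2
  slowly run slowly: 2
  slowly slowly run: 2
7 duplicate windows → 40 − 7 = 33 distinct.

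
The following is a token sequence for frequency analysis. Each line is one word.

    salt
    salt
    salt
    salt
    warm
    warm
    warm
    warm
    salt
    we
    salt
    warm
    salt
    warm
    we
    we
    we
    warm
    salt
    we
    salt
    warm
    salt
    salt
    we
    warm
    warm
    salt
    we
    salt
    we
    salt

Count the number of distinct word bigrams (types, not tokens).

9

32 tokens → 31 bigram windows in total.
Repeated bigrams (each contributes count−1 duplicates):
  salt we: 5
  warm salt: 5
  salt salt: 4
  salt warm: 4
  warm warm: 4
  we salt: 4
  we warm: 2
  we we: 2
22 duplicate windows → 31 − 22 = 9 distinct.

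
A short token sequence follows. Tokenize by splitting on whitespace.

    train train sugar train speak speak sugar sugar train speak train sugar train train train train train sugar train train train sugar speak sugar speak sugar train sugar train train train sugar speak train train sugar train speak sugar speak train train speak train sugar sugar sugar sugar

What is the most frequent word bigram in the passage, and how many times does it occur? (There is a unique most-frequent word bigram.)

"train train", 11 times

Bigram frequencies (highest first):
  train train: 11
  train sugar: 8
  sugar train: 7
  train speak: 4
  speak sugar: 4
  sugar sugar: 4
  … (3 more, each ≤ 4)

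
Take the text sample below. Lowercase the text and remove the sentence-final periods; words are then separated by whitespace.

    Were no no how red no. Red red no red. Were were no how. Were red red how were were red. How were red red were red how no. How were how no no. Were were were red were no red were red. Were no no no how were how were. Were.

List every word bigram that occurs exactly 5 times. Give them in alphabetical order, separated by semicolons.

red were; were were

Bigram counts meeting the condition (exactly 5 times):
  red were: 5
  were were: 5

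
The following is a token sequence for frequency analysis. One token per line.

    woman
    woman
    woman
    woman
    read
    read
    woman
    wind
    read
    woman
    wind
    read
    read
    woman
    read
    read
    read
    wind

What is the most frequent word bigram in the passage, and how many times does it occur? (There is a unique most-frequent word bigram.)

"read read", 4 times

Bigram frequencies (highest first):
  read read: 4
  woman woman: 3
  read woman: 3
  woman read: 2
  woman wind: 2
  wind read: 2
  … (1 more, each ≤ 1)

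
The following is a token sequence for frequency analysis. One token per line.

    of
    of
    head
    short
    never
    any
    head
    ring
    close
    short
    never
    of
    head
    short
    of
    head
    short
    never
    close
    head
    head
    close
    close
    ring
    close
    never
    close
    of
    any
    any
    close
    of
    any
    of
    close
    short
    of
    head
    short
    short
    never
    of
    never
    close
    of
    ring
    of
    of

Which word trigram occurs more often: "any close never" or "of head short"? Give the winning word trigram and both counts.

"any close never": 0 occurrences
"of head short": 4 occurrences

"of head short" (4 vs 0)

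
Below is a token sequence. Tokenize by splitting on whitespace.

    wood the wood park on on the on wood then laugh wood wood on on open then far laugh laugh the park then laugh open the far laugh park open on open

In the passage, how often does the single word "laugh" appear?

Scanning the 32 tokens for "laugh":
  position 11: laugh
  position 19: laugh
  position 20: laugh
  position 24: laugh
  position 28: laugh

5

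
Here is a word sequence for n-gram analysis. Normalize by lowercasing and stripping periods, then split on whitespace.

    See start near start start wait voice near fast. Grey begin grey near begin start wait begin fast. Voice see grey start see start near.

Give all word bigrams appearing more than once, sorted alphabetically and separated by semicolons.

see start; start near; start wait

Bigram counts meeting the condition (more than once):
  see start: 2
  start near: 2
  start wait: 2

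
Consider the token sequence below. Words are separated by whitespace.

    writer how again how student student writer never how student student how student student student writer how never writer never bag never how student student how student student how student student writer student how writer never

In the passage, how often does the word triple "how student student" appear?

6

Scanning the 34 overlapping trigram windows for "how student student":
  position 4–6: how student student
  position 9–11: how student student
  position 12–14: how student student
  position 23–25: how student student
  position 26–28: how student student
  position 29–31: how student student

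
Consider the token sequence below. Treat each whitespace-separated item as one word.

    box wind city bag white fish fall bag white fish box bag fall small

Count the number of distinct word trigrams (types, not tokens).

14 tokens → 12 trigram windows in total.
Repeated trigrams (each contributes count−1 duplicates):
  bag white fish: 2
1 duplicate windows → 12 − 1 = 11 distinct.

11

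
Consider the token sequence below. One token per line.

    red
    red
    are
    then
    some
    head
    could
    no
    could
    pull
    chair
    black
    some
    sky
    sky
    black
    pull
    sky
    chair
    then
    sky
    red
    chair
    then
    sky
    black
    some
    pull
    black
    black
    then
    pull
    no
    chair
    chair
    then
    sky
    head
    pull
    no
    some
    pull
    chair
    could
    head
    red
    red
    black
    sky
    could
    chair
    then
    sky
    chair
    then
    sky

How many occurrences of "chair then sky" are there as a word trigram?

Scanning the 54 overlapping trigram windows for "chair then sky":
  position 19–21: chair then sky
  position 23–25: chair then sky
  position 35–37: chair then sky
  position 51–53: chair then sky
  position 54–56: chair then sky

5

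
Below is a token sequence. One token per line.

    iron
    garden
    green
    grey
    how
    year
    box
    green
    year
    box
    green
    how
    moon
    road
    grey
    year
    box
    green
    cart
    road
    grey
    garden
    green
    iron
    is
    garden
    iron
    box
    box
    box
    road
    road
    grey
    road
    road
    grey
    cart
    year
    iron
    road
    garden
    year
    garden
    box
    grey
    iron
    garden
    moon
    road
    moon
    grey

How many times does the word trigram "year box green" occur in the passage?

Scanning the 49 overlapping trigram windows for "year box green":
  position 6–8: year box green
  position 9–11: year box green
  position 16–18: year box green

3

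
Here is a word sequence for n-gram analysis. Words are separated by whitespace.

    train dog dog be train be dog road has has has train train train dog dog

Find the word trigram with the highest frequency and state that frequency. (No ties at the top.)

Trigram frequencies (highest first):
  train dog dog: 2
  dog dog be: 1
  dog be train: 1
  be train be: 1
  train be dog: 1
  be dog road: 1
  … (7 more, each ≤ 1)

"train dog dog", 2 times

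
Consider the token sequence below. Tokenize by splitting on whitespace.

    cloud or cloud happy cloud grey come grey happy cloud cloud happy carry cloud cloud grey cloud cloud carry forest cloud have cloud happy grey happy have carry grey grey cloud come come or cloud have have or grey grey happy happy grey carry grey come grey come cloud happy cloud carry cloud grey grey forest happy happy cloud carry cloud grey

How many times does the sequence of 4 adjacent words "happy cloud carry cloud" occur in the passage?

2

Scanning the 59 overlapping 4-gram windows for "happy cloud carry cloud":
  position 50–53: happy cloud carry cloud
  position 58–61: happy cloud carry cloud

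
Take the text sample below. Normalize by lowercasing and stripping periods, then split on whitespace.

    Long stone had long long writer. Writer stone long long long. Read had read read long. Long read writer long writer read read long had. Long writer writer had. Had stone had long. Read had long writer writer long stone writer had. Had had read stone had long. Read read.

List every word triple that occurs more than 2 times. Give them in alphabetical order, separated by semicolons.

Trigram counts meeting the condition (more than 2 times):
  long writer writer: 3
  stone had long: 3

long writer writer; stone had long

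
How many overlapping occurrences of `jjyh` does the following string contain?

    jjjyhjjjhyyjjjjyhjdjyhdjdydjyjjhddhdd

Sliding a length-4 window over the 37 characters (34 positions):
  position 2–5: jjyh
  position 14–17: jjyh

2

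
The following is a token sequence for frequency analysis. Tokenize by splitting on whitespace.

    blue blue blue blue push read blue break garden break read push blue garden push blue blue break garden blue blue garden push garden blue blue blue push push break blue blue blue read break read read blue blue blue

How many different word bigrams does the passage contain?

40 tokens → 39 bigram windows in total.
Repeated bigrams (each contributes count−1 duplicates):
  blue blue: 11
  blue break: 2
  blue garden: 2
  blue push: 2
  break garden: 2
  break read: 2
  garden blue: 2
  garden push: 2
  … (2 more repeated)
19 duplicate windows → 39 − 19 = 20 distinct.

20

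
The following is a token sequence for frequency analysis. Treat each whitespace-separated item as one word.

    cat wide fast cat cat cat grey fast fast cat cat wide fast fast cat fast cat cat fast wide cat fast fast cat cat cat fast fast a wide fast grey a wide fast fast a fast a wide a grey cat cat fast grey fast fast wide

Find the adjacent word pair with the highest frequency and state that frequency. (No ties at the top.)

"cat cat", 7 times

Bigram frequencies (highest first):
  cat cat: 7
  fast fast: 6
  fast cat: 5
  cat fast: 5
  wide fast: 4
  fast a: 3
  … (12 more, each ≤ 3)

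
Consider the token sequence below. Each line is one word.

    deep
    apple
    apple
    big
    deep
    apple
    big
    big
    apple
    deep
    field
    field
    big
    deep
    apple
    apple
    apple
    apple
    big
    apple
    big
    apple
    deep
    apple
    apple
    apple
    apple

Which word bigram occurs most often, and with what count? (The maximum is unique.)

Bigram frequencies (highest first):
  apple apple: 7
  deep apple: 4
  apple big: 4
  big apple: 3
  big deep: 2
  apple deep: 2
  … (4 more, each ≤ 1)

"apple apple", 7 times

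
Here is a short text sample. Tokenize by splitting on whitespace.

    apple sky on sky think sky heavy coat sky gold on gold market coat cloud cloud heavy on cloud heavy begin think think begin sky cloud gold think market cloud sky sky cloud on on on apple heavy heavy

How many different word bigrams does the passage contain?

35

39 tokens → 38 bigram windows in total.
Repeated bigrams (each contributes count−1 duplicates):
  cloud heavy: 2
  on on: 2
  sky cloud: 2
3 duplicate windows → 38 − 3 = 35 distinct.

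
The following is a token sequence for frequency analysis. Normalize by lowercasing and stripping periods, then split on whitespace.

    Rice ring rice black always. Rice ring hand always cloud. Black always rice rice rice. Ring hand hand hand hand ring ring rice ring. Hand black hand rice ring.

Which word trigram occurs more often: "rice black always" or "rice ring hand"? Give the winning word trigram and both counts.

"rice ring hand" (3 vs 1)

"rice black always": 1 occurrence
"rice ring hand": 3 occurrences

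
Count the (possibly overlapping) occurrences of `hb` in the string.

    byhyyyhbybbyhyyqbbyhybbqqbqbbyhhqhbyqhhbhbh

4

Sliding a length-2 window over the 43 characters (42 positions):
  position 7–8: hb
  position 34–35: hb
  position 39–40: hb
  position 41–42: hb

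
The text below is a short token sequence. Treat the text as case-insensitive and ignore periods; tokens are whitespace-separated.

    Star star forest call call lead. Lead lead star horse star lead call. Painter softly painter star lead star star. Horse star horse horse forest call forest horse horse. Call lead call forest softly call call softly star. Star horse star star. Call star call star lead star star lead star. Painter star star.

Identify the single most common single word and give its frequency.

Unigram frequencies (highest first):
  star: 19
  call: 10
  lead: 8
  horse: 7
  forest: 4
  painter: 3
  … (1 more, each ≤ 3)

"star", 19 times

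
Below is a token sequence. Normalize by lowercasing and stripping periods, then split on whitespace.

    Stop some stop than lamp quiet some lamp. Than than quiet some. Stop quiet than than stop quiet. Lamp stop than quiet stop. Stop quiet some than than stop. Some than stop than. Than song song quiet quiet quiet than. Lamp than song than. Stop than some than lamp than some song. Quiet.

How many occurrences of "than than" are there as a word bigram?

Scanning the 52 overlapping bigram windows for "than than":
  position 9–10: than than
  position 15–16: than than
  position 27–28: than than
  position 33–34: than than

4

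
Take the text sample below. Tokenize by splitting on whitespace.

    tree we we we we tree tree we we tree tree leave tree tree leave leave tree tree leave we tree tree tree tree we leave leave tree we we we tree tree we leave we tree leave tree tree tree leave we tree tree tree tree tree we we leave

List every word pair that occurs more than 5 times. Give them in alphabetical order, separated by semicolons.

tree tree; tree we; we tree; we we

Bigram counts meeting the condition (more than 5 times):
  tree tree: 14
  tree we: 6
  we tree: 6
  we we: 7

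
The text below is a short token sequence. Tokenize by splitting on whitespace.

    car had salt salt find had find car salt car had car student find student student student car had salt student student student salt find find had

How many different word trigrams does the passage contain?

23

27 tokens → 25 trigram windows in total.
Repeated trigrams (each contributes count−1 duplicates):
  car had salt: 2
  student student student: 2
2 duplicate windows → 25 − 2 = 23 distinct.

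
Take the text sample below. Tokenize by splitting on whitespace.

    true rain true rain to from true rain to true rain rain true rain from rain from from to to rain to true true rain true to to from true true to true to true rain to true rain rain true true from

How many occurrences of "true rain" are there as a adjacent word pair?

Scanning the 42 overlapping bigram windows for "true rain":
  position 1–2: true rain
  position 3–4: true rain
  position 7–8: true rain
  position 10–11: true rain
  position 13–14: true rain
  position 24–25: true rain
  position 35–36: true rain
  position 38–39: true rain

8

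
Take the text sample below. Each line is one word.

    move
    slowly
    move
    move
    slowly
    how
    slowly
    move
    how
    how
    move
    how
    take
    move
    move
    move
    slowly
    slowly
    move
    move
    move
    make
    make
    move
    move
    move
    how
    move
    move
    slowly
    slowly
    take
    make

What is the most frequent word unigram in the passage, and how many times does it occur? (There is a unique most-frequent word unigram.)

"move", 16 times

Unigram frequencies (highest first):
  move: 16
  slowly: 7
  how: 5
  make: 3
  take: 2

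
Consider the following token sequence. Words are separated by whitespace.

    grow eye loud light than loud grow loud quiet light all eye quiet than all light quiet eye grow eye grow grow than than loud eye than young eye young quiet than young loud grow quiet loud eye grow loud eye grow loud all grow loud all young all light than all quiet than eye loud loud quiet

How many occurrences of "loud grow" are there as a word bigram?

Scanning the 57 overlapping bigram windows for "loud grow":
  position 6–7: loud grow
  position 34–35: loud grow

2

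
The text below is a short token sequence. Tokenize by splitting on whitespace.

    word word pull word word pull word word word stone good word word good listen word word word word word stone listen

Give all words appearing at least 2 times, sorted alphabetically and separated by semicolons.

Unigram counts meeting the condition (at least 2 times):
  good: 2
  listen: 2
  pull: 2
  stone: 2
  word: 14

good; listen; pull; stone; word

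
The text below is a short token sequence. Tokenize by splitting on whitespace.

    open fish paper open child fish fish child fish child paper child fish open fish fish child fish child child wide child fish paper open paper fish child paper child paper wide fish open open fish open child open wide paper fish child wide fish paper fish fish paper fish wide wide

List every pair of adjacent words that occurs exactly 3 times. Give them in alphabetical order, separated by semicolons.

Bigram counts meeting the condition (exactly 3 times):
  child paper: 3
  fish fish: 3
  fish open: 3
  open fish: 3

child paper; fish fish; fish open; open fish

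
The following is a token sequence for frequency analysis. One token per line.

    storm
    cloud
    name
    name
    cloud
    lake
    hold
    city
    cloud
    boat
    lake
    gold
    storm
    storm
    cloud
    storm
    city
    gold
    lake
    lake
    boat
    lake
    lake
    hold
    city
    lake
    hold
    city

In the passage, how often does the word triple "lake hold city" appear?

3

Scanning the 26 overlapping trigram windows for "lake hold city":
  position 6–8: lake hold city
  position 23–25: lake hold city
  position 26–28: lake hold city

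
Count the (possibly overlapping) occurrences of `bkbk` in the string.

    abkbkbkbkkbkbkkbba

4

Sliding a length-4 window over the 18 characters (15 positions):
  position 2–5: bkbk
  position 4–7: bkbk
  position 6–9: bkbk
  position 11–14: bkbk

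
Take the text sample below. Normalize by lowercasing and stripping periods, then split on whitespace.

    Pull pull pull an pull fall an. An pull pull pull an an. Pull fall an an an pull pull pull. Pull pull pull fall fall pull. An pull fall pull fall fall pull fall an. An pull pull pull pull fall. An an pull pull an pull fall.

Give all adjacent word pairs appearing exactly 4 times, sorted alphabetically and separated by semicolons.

Bigram counts meeting the condition (exactly 4 times):
  fall an: 4
  pull an: 4

fall an; pull an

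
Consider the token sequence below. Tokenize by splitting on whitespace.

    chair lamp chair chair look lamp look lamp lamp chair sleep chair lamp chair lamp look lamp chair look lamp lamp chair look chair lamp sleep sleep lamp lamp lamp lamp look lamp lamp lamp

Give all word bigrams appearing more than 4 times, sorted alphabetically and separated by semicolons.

Bigram counts meeting the condition (more than 4 times):
  lamp chair: 5
  lamp lamp: 7
  look lamp: 5

lamp chair; lamp lamp; look lamp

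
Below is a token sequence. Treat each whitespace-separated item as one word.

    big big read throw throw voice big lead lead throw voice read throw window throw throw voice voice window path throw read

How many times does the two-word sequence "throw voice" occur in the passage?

3

Scanning the 21 overlapping bigram windows for "throw voice":
  position 5–6: throw voice
  position 10–11: throw voice
  position 16–17: throw voice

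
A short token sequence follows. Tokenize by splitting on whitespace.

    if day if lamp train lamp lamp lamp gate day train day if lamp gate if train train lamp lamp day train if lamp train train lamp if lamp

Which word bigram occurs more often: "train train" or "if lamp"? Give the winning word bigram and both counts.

"train train": 2 occurrences
"if lamp": 4 occurrences

"if lamp" (4 vs 2)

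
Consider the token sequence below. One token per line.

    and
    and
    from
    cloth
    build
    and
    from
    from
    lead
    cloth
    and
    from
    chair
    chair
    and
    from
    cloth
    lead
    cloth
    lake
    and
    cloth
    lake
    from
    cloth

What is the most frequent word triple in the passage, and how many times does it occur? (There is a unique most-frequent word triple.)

"and from cloth", 2 times

Trigram frequencies (highest first):
  and from cloth: 2
  and and from: 1
  from cloth build: 1
  cloth build and: 1
  build and from: 1
  and from from: 1
  … (16 more, each ≤ 1)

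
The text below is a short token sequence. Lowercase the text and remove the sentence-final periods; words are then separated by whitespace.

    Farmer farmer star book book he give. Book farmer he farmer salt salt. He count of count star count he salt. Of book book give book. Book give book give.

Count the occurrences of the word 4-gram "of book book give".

Scanning the 27 overlapping 4-gram windows for "of book book give":
  position 22–25: of book book give

1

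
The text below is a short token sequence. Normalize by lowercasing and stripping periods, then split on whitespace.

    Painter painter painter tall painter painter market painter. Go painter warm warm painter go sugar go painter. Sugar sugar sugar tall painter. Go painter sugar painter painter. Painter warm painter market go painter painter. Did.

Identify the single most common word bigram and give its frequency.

"painter painter", 6 times

Bigram frequencies (highest first):
  painter painter: 6
  go painter: 4
  painter go: 3
  tall painter: 2
  painter market: 2
  painter warm: 2
  … (12 more, each ≤ 2)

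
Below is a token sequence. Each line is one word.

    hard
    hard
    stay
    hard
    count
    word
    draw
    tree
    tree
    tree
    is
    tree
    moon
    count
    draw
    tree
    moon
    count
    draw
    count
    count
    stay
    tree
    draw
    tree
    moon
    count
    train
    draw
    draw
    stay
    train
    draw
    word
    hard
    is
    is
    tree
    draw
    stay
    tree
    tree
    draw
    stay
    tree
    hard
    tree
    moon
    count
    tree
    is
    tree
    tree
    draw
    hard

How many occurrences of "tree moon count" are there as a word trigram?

Scanning the 53 overlapping trigram windows for "tree moon count":
  position 12–14: tree moon count
  position 16–18: tree moon count
  position 25–27: tree moon count
  position 47–49: tree moon count

4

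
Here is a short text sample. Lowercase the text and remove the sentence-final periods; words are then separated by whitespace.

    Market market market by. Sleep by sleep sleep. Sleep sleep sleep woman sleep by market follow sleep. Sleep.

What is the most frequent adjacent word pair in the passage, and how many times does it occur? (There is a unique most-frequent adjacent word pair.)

"sleep sleep", 5 times

Bigram frequencies (highest first):
  sleep sleep: 5
  market market: 2
  by sleep: 2
  sleep by: 2
  market by: 1
  sleep woman: 1
  … (4 more, each ≤ 1)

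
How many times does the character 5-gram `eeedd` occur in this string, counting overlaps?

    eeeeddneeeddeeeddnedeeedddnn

Sliding a length-5 window over the 28 characters (24 positions):
  position 2–6: eeedd
  position 8–12: eeedd
  position 13–17: eeedd
  position 21–25: eeedd

4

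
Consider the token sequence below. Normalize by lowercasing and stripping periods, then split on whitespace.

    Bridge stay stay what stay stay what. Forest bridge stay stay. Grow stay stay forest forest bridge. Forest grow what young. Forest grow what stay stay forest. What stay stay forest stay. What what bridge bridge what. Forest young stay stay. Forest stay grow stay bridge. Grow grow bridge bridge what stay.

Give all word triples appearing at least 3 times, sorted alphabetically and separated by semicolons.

Trigram counts meeting the condition (at least 3 times):
  stay stay forest: 4
  what stay stay: 3

stay stay forest; what stay stay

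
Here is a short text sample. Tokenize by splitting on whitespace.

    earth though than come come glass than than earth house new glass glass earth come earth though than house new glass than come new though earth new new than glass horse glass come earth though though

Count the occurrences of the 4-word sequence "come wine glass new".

0

Scanning the 33 overlapping 4-gram windows for "come wine glass new":
  (none found)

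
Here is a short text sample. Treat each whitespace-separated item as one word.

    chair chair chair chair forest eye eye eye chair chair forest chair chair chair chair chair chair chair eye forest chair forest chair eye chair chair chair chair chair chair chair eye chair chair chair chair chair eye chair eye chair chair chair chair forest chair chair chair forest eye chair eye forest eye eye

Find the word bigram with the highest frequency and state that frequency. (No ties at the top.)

"chair chair", 25 times

Bigram frequencies (highest first):
  chair chair: 25
  eye chair: 6
  chair eye: 6
  chair forest: 5
  forest chair: 4
  forest eye: 3
  … (2 more, each ≤ 3)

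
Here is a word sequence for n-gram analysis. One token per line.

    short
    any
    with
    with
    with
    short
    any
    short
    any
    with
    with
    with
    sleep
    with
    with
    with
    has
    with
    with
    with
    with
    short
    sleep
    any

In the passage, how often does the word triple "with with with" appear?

5

Scanning the 22 overlapping trigram windows for "with with with":
  position 3–5: with with with
  position 10–12: with with with
  position 14–16: with with with
  position 18–20: with with with
  position 19–21: with with with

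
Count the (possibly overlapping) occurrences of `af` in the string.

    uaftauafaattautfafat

Sliding a length-2 window over the 20 characters (19 positions):
  position 2–3: af
  position 7–8: af
  position 17–18: af

3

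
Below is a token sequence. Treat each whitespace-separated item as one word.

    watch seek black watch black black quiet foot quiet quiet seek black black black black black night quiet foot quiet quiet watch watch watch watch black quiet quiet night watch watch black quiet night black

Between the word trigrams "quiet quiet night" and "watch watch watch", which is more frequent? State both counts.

"watch watch watch" (2 vs 1)

"quiet quiet night": 1 occurrence
"watch watch watch": 2 occurrences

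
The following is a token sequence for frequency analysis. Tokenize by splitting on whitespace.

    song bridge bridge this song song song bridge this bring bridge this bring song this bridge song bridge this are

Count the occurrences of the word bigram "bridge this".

4

Scanning the 19 overlapping bigram windows for "bridge this":
  position 3–4: bridge this
  position 8–9: bridge this
  position 11–12: bridge this
  position 18–19: bridge this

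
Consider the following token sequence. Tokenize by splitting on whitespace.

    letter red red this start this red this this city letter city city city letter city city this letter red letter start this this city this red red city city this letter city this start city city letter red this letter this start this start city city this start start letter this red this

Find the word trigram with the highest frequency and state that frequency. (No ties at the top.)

Trigram frequencies (highest first):
  city city this: 3
  this start this: 2
  this red this: 2
  this this city: 2
  city letter city: 2
  letter city city: 2
  … (34 more, each ≤ 2)

"city city this", 3 times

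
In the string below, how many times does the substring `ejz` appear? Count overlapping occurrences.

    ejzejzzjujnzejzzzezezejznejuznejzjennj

5

Sliding a length-3 window over the 38 characters (36 positions):
  position 1–3: ejz
  position 4–6: ejz
  position 13–15: ejz
  position 22–24: ejz
  position 31–33: ejz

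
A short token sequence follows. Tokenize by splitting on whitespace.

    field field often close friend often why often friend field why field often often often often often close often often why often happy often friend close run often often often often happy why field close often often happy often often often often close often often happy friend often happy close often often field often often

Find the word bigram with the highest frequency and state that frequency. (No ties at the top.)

"often often", 15 times

Bigram frequencies (highest first):
  often often: 15
  often happy: 5
  close often: 4
  field often: 3
  often close: 3
  friend often: 2
  … (17 more, each ≤ 2)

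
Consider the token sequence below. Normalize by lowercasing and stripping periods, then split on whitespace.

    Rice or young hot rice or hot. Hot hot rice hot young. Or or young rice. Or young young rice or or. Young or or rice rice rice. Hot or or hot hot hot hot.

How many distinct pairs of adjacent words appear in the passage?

35 tokens → 34 bigram windows in total.
Repeated bigrams (each contributes count−1 duplicates):
  hot hot: 5
  or or: 4
  or young: 4
  rice or: 4
  hot rice: 2
  or hot: 2
  rice hot: 2
  rice rice: 2
  … (2 more repeated)
19 duplicate windows → 34 − 19 = 15 distinct.

15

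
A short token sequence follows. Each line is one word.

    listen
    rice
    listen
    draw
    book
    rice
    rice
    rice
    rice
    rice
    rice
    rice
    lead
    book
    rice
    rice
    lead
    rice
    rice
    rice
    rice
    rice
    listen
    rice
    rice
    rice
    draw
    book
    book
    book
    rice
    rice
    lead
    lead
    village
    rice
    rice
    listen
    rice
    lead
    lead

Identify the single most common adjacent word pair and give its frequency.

Bigram frequencies (highest first):
  rice rice: 15
  rice lead: 4
  listen rice: 3
  rice listen: 3
  book rice: 3
  draw book: 2
  … (8 more, each ≤ 2)

"rice rice", 15 times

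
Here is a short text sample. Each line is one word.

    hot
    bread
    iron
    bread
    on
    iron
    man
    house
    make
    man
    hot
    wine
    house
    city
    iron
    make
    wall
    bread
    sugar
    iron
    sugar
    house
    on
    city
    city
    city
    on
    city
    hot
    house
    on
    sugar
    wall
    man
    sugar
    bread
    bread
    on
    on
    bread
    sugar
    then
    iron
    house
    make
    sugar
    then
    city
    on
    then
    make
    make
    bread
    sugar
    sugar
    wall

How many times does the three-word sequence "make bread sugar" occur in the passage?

1

Scanning the 54 overlapping trigram windows for "make bread sugar":
  position 52–54: make bread sugar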